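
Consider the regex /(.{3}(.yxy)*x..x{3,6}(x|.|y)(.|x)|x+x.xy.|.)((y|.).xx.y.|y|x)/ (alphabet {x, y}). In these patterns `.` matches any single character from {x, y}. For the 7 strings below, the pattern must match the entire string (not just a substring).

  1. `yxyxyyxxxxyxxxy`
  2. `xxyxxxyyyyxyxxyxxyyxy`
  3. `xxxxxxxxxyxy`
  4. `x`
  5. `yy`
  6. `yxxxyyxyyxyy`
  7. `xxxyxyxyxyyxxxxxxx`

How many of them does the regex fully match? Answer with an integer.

1 → no match
2 → no match
3 → match
4 → no match
5 → match
6 → no match
7 → no match
Total matched: 2

2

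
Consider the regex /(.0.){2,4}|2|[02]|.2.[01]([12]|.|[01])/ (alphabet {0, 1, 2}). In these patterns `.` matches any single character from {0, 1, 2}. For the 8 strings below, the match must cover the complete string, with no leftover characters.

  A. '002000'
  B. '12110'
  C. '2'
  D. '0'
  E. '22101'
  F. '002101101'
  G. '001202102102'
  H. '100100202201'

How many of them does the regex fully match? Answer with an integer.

A → match
B → match
C → match
D → match
E → match
F → match
G → match
H → match
Total matched: 8

8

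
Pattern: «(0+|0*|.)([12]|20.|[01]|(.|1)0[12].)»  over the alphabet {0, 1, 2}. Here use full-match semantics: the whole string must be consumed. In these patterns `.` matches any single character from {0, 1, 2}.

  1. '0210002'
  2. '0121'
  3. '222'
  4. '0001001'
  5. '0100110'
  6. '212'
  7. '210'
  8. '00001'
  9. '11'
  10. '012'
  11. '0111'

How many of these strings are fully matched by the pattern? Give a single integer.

2

1 → no match
2 → no match
3 → no match
4 → no match
5 → no match
6 → no match
7 → no match
8 → match
9 → match
10 → no match
11 → no match
Total matched: 2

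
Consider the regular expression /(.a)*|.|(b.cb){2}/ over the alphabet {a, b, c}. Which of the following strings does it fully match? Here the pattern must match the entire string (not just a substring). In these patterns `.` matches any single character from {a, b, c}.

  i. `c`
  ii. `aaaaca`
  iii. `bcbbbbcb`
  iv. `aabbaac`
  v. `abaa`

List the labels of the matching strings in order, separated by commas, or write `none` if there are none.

i, ii

i → match
ii → match
iii → no match
iv → no match
v → no match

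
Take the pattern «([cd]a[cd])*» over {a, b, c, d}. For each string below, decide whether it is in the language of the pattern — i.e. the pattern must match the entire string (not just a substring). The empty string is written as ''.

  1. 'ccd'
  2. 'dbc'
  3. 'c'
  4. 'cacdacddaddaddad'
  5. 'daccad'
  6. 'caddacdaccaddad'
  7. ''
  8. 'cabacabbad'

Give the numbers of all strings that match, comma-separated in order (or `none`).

5, 6, 7

1 → no match
2 → no match
3 → no match
4 → no match
5 → match
6 → match
7 → match
8 → no match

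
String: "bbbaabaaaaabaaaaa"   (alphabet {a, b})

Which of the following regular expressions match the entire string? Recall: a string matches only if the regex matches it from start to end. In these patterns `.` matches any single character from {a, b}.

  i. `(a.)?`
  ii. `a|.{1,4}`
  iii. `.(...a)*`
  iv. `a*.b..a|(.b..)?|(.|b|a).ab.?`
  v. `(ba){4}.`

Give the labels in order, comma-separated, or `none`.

i → no match
ii → no match
iii → match
iv → no match
v → no match — must start with "ba"

iii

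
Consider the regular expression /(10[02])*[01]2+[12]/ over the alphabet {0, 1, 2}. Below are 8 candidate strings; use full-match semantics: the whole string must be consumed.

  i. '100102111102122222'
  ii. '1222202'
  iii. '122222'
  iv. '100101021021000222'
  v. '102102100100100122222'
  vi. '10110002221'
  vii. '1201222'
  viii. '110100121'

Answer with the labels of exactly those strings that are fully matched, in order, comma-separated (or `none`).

i → no match
ii → no match
iii → match
iv → no match
v → match
vi → no match
vii → no match
viii → no match

iii, v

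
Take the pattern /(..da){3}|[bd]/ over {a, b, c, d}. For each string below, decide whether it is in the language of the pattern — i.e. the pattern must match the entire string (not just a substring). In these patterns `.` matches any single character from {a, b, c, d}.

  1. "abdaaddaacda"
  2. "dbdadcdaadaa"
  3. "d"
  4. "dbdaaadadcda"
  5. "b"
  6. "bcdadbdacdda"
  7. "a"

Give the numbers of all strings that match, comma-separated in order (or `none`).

1, 3, 4, 5, 6

1 → match
2 → no match
3 → match
4 → match
5 → match
6 → match
7 → no match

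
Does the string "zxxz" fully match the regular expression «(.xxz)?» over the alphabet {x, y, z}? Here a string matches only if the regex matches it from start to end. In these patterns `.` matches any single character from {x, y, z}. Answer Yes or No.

Yes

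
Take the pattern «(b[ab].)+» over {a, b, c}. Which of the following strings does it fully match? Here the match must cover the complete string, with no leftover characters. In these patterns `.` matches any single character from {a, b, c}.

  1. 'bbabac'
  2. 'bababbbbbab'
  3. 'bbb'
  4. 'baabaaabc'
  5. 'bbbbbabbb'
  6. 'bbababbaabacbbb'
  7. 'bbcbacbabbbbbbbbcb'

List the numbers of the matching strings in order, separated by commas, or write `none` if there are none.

1 → match
2 → no match
3 → match
4 → no match
5 → match
6 → match
7 → no match

1, 3, 5, 6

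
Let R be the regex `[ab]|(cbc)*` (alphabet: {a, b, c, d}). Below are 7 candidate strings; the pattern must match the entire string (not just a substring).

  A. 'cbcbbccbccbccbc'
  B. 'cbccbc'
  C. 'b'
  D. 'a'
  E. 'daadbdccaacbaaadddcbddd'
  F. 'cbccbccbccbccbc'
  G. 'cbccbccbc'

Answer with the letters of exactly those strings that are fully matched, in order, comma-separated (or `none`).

B, C, D, F, G

A → no match
B → match
C → match
D → match
E → no match
F → match
G → match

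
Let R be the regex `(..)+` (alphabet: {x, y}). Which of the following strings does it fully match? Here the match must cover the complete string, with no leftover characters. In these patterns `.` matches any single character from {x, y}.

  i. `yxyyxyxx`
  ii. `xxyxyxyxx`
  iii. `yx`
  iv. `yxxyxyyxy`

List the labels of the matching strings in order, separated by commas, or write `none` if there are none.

i → match
ii → no match
iii → match
iv → no match

i, iii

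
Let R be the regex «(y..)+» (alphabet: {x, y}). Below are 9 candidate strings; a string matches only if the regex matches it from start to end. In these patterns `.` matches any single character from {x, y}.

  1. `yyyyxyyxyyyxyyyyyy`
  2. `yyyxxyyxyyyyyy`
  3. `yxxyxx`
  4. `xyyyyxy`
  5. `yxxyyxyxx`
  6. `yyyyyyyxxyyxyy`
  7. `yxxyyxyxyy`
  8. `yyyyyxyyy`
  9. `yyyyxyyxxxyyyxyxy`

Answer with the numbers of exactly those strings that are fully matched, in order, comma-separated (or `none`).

1 → match
2 → no match
3 → match
4 → no match — must start with `y`
5 → match
6 → no match
7 → no match
8 → match
9 → no match

1, 3, 5, 8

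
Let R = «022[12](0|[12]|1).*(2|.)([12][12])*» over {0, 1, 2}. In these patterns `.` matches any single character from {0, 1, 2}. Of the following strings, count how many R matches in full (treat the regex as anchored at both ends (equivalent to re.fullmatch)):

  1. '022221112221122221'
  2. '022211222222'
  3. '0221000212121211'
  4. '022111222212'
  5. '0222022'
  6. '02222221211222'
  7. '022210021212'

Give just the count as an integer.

7

1 → match
2 → match
3 → match
4 → match
5 → match
6 → match
7 → match
Total matched: 7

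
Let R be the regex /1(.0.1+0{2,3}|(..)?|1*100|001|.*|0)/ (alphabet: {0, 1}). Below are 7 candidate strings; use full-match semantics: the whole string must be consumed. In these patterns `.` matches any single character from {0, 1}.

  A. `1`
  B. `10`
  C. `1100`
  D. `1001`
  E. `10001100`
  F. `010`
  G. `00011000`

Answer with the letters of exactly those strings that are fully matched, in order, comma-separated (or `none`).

A → match
B → match
C → match
D → match
E → match
F → no match — must start with `1`
G → no match — must start with `1`

A, B, C, D, E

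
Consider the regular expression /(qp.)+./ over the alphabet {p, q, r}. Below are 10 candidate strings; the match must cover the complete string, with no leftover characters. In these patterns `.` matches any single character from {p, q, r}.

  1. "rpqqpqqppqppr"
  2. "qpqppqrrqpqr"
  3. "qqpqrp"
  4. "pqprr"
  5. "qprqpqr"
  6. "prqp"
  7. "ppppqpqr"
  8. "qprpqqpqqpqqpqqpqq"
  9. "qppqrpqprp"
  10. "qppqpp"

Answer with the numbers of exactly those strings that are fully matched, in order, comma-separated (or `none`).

5

1 → no match — must start with "qp"
2 → no match
3 → no match — must start with "qp"
4 → no match — must start with "qp"
5 → match
6 → no match — must start with "qp"
7 → no match — must start with "qp"
8 → no match
9 → no match
10 → no match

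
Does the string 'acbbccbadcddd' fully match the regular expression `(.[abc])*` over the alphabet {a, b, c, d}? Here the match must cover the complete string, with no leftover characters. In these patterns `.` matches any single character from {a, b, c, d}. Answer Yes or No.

No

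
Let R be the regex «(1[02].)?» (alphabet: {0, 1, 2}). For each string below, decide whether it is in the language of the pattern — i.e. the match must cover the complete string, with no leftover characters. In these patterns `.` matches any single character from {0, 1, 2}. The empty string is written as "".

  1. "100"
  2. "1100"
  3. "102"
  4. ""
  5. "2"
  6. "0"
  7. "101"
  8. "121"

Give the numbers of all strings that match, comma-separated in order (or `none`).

1, 3, 4, 7, 8

1 → match
2 → no match
3 → match
4 → match
5 → no match
6 → no match
7 → match
8 → match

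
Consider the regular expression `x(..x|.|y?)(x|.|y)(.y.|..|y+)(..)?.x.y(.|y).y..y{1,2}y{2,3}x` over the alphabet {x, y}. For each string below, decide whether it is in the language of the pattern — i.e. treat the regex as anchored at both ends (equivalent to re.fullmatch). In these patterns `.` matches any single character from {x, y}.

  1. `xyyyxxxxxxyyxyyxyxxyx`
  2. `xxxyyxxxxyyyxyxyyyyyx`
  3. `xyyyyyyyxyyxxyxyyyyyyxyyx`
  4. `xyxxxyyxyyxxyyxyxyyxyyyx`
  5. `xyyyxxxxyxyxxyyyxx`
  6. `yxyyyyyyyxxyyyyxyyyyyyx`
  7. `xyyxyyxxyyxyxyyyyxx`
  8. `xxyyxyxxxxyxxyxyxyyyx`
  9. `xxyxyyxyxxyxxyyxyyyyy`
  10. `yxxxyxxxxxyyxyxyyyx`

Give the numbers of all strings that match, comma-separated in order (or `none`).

1 → no match
2 → match
3 → no match
4 → no match
5 → no match — must end with `yx`
6 → no match — must start with `x`
7 → no match — must end with `yx`
8 → no match
9 → no match — must end with `yx`
10 → no match — must start with `x`

2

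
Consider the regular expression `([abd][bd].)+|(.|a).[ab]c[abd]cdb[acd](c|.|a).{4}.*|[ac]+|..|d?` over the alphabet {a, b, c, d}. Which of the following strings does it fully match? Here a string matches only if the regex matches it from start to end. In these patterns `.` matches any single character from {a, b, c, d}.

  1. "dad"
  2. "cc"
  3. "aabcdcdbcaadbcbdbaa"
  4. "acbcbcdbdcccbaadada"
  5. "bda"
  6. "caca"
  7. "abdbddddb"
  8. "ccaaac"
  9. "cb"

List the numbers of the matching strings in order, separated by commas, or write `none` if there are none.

2, 3, 4, 5, 6, 7, 8, 9

1 → no match
2 → match
3 → match
4 → match
5 → match
6 → match
7 → match
8 → match
9 → match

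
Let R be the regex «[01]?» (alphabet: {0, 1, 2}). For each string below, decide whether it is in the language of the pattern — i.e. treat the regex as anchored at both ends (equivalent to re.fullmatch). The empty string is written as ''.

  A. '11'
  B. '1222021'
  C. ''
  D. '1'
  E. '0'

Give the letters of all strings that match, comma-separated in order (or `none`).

C, D, E

A. '11' → no match
B. '1222021' → no match
C. '' → match
D. '1' → match
E. '0' → match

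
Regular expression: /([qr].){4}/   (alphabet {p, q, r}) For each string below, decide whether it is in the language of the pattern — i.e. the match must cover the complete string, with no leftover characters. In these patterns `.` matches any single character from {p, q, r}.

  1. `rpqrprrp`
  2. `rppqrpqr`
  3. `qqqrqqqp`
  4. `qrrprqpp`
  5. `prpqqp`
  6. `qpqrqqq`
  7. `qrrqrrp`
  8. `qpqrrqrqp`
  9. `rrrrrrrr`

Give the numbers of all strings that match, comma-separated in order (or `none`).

1. `rpqrprrp` → no match
2. `rppqrpqr` → no match
3. `qqqrqqqp` → match
4. `qrrprqpp` → no match
5. `prpqqp` → no match
6. `qpqrqqq` → no match
7. `qrrqrrp` → no match
8. `qpqrrqrqp` → no match
9. `rrrrrrrr` → match

3, 9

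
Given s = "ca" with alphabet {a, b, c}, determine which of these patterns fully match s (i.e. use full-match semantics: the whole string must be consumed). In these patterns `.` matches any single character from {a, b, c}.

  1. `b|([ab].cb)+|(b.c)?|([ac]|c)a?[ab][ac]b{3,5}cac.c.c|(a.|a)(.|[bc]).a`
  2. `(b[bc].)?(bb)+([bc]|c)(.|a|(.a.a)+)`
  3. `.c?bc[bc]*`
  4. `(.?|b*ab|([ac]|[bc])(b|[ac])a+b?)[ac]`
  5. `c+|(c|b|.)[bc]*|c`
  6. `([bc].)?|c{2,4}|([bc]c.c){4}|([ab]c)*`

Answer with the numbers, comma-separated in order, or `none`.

4, 6

1 → no match
2 → no match
3 → no match
4 → match
5 → no match
6 → match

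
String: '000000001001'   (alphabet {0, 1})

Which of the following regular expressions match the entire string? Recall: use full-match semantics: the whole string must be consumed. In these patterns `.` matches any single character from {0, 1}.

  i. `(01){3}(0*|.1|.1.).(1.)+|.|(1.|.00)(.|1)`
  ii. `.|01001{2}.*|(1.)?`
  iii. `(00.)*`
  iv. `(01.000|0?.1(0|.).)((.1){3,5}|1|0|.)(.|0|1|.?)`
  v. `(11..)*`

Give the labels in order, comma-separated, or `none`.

iii

i → no match
ii → no match
iii → match
iv → no match
v → no match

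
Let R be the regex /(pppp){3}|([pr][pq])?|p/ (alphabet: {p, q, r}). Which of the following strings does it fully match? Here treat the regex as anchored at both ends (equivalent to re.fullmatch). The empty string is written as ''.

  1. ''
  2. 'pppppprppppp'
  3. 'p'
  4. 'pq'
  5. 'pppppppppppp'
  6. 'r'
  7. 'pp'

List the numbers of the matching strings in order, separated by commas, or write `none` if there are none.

1 → match
2 → no match
3 → match
4 → match
5 → match
6 → no match
7 → match

1, 3, 4, 5, 7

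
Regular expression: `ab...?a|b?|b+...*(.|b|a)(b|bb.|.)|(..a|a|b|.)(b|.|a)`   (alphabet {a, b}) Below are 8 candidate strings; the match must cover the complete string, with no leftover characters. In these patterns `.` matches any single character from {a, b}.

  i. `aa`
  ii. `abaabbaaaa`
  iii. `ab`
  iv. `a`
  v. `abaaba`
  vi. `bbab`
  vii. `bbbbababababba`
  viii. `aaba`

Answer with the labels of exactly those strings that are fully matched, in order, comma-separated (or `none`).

i, iii, v, vi, vii

i → match
ii → no match
iii → match
iv → no match
v → match
vi → match
vii → match
viii → no match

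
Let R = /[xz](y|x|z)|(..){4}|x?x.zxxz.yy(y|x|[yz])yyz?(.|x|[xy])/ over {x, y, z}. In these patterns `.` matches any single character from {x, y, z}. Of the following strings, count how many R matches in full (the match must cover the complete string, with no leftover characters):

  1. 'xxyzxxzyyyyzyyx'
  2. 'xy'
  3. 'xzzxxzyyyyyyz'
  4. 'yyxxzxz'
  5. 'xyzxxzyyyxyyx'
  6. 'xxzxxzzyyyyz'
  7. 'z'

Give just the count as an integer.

3

1 → no match
2 → match
3 → match
4 → no match
5 → match
6 → no match
7 → no match
Total matched: 3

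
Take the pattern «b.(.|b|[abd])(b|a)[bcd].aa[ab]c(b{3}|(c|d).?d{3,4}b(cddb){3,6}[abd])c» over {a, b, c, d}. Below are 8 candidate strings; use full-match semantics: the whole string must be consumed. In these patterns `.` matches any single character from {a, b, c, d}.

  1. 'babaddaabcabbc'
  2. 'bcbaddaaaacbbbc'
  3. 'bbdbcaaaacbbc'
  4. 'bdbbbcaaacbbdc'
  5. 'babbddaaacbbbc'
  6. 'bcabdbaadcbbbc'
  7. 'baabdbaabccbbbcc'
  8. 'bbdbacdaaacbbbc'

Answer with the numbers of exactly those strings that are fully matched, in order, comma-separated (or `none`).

1 → no match
2 → no match
3 → no match
4 → no match
5 → match
6 → no match
7 → no match
8 → no match

5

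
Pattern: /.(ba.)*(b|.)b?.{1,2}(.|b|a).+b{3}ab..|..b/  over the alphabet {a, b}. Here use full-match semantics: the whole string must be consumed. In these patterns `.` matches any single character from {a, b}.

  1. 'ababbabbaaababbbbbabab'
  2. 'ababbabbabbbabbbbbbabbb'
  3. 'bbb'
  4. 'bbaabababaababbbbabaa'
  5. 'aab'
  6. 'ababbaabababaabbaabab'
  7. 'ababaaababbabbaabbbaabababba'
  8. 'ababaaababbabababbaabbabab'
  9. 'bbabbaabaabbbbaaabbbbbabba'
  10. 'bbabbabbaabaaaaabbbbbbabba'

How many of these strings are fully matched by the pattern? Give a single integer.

1 → match
2 → match
3 → match
4 → match
5 → match
6 → no match
7 → no match
8 → no match
9 → match
10 → match
Total matched: 7

7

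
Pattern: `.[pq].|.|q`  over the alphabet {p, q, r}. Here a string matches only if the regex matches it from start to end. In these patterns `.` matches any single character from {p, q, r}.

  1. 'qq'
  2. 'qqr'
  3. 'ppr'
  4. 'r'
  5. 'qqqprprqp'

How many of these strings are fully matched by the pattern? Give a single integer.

3

1 → no match
2 → match
3 → match
4 → match
5 → no match
Total matched: 3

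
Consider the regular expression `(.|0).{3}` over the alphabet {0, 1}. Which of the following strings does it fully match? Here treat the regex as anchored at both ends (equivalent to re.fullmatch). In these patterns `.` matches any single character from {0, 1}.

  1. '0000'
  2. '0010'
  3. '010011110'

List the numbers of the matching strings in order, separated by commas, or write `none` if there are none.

1, 2

1 → match
2 → match
3 → no match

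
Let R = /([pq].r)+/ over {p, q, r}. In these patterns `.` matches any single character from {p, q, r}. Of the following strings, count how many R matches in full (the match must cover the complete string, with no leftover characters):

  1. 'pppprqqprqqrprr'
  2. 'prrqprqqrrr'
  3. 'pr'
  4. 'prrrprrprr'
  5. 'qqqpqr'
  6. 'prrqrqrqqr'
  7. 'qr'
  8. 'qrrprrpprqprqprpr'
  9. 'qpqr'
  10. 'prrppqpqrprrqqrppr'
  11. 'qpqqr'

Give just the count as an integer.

0

1 → no match
2 → no match
3 → no match
4 → no match
5 → no match
6 → no match
7 → no match
8 → no match
9 → no match
10 → no match
11 → no match
Total matched: 0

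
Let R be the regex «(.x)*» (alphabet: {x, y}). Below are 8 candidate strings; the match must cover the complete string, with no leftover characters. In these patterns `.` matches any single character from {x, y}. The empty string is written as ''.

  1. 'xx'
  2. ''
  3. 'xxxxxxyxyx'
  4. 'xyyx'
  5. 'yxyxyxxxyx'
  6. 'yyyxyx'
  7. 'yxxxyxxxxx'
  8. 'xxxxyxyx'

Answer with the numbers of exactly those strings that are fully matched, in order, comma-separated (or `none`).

1, 2, 3, 5, 7, 8

1. 'xx' → match
2. '' → match
3. 'xxxxxxyxyx' → match
4. 'xyyx' → no match
5. 'yxyxyxxxyx' → match
6. 'yyyxyx' → no match
7. 'yxxxyxxxxx' → match
8. 'xxxxyxyx' → match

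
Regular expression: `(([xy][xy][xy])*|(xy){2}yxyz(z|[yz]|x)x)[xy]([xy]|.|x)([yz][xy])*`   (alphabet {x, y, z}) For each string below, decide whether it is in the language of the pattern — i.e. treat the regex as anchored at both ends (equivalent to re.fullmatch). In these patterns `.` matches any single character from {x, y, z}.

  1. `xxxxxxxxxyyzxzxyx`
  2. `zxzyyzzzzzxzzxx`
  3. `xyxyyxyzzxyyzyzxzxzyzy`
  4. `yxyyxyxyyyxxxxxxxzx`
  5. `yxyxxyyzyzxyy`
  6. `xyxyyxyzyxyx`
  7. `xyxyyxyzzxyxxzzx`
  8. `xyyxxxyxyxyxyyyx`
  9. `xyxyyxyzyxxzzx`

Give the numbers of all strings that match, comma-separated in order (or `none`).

1 → match
2 → no match
3 → match
4 → match
5 → match
6 → match
7 → no match
8 → match
9 → match

1, 3, 4, 5, 6, 8, 9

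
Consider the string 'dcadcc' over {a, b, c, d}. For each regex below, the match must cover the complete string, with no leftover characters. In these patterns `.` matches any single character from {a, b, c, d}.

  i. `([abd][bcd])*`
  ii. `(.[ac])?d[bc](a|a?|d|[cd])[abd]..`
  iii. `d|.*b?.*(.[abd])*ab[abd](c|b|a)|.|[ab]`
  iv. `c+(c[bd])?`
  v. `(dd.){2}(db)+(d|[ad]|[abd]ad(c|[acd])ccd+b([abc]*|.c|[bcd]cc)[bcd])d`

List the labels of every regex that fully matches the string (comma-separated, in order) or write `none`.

i → no match
ii → match
iii → no match
iv → no match — must start with 'c'
v → no match — must start with 'dd'

ii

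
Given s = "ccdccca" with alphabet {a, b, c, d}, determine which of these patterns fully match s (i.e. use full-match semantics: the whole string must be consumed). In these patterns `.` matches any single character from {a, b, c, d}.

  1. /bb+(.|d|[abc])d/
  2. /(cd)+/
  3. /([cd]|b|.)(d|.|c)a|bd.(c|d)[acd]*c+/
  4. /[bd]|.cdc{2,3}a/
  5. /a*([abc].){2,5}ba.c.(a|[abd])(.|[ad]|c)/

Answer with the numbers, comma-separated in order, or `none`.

4

1 → no match — must start with "bb"
2 → no match — must start with "cd"
3 → no match
4 → match
5 → no match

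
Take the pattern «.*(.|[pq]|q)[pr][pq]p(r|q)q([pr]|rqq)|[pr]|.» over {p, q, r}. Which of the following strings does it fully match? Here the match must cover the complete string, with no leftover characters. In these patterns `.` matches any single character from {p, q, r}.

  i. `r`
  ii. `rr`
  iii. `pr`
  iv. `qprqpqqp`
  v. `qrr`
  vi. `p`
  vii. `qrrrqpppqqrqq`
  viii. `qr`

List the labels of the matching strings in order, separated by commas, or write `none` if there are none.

i → match
ii → no match
iii → no match
iv → match
v → no match
vi → match
vii → match
viii → no match

i, iv, vi, vii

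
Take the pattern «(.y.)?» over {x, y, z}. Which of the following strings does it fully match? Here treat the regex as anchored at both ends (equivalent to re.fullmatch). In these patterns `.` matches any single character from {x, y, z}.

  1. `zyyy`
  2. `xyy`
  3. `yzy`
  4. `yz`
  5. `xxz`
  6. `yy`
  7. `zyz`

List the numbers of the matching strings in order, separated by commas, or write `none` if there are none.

1. `zyyy` → no match
2. `xyy` → match
3. `yzy` → no match
4. `yz` → no match
5. `xxz` → no match
6. `yy` → no match
7. `zyz` → match

2, 7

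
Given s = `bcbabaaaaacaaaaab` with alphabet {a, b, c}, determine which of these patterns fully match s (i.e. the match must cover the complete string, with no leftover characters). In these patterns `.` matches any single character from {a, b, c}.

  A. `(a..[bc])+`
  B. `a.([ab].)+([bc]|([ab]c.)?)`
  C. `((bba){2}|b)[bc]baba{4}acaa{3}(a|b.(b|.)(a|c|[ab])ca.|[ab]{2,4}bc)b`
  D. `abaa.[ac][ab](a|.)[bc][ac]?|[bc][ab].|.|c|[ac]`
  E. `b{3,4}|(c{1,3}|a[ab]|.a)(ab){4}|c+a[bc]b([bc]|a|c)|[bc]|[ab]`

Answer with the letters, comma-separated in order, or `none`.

C

A → no match — must start with `a`
B → no match — must start with `a`
C → match
D → no match
E → no match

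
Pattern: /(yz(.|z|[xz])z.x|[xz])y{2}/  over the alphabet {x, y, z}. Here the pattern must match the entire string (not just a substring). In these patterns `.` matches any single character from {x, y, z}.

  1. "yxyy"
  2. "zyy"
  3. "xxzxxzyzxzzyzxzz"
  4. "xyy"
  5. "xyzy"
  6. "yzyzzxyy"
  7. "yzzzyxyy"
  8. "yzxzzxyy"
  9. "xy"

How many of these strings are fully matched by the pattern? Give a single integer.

1. "yxyy" → no match
2. "zyy" → match
3 → no match — must end with "y"
4. "xyy" → match
5. "xyzy" → no match
6. "yzyzzxyy" → match
7. "yzzzyxyy" → match
8. "yzxzzxyy" → match
9. "xy" → no match
Total matched: 5

5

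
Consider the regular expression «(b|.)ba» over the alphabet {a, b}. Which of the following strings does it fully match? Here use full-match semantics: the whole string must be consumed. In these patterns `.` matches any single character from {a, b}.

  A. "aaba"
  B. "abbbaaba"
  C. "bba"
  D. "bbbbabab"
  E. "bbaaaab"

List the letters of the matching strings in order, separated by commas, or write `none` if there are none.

A. "aaba" → no match
B. "abbbaaba" → no match
C. "bba" → match
D. "bbbbabab" → no match — must end with "ba"
E. "bbaaaab" → no match — must end with "ba"

C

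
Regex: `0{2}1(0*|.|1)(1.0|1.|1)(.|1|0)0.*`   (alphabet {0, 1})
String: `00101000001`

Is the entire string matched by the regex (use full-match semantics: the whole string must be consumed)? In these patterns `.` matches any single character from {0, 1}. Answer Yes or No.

Yes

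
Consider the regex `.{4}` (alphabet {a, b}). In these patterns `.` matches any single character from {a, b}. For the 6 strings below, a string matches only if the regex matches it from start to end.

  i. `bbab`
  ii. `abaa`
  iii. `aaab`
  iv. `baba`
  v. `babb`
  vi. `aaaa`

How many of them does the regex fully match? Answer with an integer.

i → match
ii → match
iii → match
iv → match
v → match
vi → match
Total matched: 6

6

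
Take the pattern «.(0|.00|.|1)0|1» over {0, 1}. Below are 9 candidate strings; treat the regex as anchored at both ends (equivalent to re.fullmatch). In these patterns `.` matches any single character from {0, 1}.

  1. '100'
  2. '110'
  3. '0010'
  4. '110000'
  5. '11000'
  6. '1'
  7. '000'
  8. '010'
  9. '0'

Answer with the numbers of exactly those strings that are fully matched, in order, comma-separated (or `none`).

1. '100' → match
2. '110' → match
3. '0010' → no match
4. '110000' → no match
5. '11000' → match
6. '1' → match
7. '000' → match
8. '010' → match
9. '0' → no match

1, 2, 5, 6, 7, 8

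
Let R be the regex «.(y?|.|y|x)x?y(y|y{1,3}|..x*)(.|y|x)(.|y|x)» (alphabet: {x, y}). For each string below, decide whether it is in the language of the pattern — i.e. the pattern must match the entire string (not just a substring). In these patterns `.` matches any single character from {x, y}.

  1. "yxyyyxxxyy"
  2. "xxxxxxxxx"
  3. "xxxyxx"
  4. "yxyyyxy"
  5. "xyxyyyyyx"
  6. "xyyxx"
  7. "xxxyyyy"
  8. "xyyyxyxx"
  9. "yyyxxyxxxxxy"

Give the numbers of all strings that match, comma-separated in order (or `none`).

1, 4, 5, 6, 7

1 → match
2 → no match
3 → no match
4 → match
5 → match
6 → match
7 → match
8 → no match
9 → no match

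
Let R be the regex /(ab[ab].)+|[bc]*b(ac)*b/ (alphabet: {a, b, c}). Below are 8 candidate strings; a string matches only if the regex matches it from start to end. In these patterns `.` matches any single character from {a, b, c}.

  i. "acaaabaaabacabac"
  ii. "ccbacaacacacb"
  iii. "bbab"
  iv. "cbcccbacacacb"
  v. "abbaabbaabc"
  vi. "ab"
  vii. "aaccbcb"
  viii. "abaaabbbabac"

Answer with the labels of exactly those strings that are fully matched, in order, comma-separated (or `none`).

iv, viii

i → no match
ii → no match
iii → no match
iv → match
v → no match
vi → no match
vii → no match
viii → match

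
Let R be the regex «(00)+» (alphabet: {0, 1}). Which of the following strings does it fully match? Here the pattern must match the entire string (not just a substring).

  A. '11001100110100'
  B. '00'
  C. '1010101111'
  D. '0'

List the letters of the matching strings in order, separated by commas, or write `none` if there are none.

B

A → no match — must start with '00'
B → match
C → no match — must start with '00'
D → no match — must start with '00'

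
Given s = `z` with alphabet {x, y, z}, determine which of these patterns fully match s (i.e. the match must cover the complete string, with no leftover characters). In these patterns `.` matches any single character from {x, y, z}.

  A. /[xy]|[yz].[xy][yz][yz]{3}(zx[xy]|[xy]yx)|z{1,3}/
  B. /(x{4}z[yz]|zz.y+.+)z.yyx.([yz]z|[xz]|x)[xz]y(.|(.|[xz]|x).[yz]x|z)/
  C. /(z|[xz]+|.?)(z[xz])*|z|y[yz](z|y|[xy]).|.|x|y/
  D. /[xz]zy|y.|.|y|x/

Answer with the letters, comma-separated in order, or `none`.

A → match
B → no match
C → match
D → match

A, C, D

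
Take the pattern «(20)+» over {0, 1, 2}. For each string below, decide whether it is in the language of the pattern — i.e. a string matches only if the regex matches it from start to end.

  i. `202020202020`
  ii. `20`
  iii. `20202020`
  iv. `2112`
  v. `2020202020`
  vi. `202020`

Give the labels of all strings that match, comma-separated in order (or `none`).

i, ii, iii, v, vi

i → match
ii → match
iii → match
iv → no match — must start with `20`
v → match
vi → match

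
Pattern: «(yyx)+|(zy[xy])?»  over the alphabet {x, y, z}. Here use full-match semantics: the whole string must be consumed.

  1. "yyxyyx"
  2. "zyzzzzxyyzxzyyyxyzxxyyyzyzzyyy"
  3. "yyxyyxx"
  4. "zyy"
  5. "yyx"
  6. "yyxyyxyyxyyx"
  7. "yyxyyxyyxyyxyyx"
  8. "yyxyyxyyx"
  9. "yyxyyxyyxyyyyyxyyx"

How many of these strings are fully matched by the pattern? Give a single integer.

6

1. "yyxyyx" → match
2 → no match
3. "yyxyyxx" → no match
4. "zyy" → match
5. "yyx" → match
6. "yyxyyxyyxyyx" → match
7 → match
8. "yyxyyxyyx" → match
9 → no match
Total matched: 6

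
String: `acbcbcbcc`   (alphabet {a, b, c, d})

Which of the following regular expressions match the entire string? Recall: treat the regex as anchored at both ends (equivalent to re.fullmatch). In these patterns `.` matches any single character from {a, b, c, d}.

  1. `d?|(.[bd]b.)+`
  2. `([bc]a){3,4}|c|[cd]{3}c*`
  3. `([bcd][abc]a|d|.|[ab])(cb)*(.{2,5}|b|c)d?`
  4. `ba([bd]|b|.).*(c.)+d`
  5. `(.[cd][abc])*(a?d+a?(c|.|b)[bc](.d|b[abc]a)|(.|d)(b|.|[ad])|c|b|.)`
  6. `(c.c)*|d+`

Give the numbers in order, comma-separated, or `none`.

3

1 → no match
2 → no match
3 → match
4 → no match — must start with `ba`
5 → no match
6 → no match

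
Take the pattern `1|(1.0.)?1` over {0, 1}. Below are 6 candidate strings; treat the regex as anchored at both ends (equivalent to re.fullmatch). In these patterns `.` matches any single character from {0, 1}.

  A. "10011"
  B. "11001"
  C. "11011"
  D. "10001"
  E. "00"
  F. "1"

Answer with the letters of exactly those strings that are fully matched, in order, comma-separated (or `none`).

A → match
B → match
C → match
D → match
E → no match — must end with "1"
F → match

A, B, C, D, F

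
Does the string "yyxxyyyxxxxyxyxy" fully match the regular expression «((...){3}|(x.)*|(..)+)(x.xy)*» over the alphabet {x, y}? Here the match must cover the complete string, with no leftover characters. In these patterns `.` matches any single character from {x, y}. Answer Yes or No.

Yes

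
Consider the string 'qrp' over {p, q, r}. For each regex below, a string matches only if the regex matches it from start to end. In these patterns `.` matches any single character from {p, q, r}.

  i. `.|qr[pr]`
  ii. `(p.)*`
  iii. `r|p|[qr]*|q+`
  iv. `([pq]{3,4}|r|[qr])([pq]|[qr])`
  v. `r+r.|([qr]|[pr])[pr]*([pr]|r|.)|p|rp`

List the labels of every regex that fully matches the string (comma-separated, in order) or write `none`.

i → match
ii → no match
iii → no match
iv → no match
v → match

i, v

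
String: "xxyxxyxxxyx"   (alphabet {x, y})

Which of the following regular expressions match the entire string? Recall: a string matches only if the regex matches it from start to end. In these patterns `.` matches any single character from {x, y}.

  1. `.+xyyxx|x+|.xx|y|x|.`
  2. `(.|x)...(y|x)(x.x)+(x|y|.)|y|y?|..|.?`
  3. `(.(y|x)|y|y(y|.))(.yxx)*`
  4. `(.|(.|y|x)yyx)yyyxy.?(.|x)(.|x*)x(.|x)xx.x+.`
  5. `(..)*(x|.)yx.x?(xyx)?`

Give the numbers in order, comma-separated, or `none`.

1 → no match
2 → no match
3 → no match
4 → no match
5 → match

5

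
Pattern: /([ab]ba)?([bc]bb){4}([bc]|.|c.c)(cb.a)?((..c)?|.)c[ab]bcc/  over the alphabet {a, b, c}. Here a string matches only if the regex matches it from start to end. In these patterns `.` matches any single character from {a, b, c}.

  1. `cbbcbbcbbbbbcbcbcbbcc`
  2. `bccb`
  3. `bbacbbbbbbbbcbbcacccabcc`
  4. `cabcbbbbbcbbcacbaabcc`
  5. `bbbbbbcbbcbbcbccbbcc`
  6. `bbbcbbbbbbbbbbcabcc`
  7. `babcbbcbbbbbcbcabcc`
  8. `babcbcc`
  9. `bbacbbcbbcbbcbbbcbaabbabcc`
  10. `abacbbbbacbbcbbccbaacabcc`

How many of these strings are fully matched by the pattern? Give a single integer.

4

1 → match
2 → no match — must end with `bcc`
3 → match
4 → no match
5 → match
6 → match
7 → no match
8 → no match
9 → no match
10 → no match
Total matched: 4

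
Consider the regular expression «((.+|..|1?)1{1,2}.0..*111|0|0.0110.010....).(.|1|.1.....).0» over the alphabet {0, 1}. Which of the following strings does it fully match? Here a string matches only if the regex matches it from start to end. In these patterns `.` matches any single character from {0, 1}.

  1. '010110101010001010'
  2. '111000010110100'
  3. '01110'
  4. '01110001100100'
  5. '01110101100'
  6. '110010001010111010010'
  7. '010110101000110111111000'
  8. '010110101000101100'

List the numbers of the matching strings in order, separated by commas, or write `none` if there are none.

1 → match
2 → no match
3 → match
4 → no match
5 → match
6 → no match
7 → match
8 → match

1, 3, 5, 7, 8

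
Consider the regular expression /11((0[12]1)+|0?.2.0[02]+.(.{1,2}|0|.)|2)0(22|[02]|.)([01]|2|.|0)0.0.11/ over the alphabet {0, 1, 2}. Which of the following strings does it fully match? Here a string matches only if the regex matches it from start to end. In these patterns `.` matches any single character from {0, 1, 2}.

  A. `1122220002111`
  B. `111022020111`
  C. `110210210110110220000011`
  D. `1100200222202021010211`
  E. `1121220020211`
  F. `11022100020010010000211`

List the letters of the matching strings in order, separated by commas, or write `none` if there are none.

C, D, F

A → no match
B → no match
C → match
D → match
E → no match
F → match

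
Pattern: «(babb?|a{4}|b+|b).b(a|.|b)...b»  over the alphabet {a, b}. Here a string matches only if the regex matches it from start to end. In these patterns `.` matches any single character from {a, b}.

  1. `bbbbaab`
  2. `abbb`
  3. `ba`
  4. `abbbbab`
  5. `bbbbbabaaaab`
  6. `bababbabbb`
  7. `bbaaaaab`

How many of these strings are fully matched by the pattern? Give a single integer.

1. `bbbbaab` → no match
2. `abbb` → no match
3. `ba` → no match — must end with `b`
4. `abbbbab` → no match
5. `bbbbbabaaaab` → match
6. `bababbabbb` → match
7. `bbaaaaab` → no match
Total matched: 2

2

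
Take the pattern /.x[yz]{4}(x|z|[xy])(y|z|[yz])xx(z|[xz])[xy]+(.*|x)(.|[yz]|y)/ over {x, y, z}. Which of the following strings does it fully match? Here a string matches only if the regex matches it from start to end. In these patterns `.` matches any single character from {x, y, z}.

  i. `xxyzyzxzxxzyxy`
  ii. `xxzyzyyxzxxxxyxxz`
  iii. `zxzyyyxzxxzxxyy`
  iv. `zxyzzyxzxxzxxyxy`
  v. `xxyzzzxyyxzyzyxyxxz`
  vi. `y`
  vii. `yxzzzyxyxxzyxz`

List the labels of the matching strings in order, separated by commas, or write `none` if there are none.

i, iii, iv, vii

i → match
ii → no match
iii → match
iv → match
v → no match
vi → no match
vii → match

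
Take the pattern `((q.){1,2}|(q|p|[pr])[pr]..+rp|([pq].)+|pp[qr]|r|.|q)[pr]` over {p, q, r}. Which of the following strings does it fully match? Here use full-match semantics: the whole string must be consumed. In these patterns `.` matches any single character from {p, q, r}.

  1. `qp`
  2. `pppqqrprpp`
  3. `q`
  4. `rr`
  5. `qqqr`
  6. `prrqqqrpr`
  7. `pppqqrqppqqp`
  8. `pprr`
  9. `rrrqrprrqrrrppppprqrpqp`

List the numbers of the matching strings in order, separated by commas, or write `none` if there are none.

1, 2, 4, 6, 8

1 → match
2 → match
3 → no match
4 → match
5 → no match
6 → match
7 → no match
8 → match
9 → no match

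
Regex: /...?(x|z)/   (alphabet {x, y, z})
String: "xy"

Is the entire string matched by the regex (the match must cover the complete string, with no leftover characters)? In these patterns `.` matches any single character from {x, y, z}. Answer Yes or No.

No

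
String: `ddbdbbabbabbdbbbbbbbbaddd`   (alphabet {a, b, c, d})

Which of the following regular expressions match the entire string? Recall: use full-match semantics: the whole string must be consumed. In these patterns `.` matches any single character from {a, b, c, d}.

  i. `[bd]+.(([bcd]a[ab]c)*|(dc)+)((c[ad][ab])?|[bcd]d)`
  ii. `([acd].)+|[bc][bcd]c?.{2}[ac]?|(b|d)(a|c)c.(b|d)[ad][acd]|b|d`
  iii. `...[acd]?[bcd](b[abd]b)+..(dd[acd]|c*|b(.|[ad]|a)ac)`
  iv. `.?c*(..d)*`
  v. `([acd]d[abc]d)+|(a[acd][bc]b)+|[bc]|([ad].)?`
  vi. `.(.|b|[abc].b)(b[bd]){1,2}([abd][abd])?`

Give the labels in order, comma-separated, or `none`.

iii

i → no match
ii → no match
iii → match
iv → no match
v → no match
vi → no match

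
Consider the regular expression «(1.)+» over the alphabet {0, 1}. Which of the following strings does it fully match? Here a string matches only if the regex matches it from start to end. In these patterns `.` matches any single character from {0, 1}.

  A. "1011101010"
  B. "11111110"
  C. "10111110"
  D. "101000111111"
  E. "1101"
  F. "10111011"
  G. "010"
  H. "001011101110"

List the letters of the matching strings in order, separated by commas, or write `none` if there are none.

A → match
B → match
C → match
D → no match
E → no match
F → match
G → no match — must start with "1"
H → no match — must start with "1"

A, B, C, F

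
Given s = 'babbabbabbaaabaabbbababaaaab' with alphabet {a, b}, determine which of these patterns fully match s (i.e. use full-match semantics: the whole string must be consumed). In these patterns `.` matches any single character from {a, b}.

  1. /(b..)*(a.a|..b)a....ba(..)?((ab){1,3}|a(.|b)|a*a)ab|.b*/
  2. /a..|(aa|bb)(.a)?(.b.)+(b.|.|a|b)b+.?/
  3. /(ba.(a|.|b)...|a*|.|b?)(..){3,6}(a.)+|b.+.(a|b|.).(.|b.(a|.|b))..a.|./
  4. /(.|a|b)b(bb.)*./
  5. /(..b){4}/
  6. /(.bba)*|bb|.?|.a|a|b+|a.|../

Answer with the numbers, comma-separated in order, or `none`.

1, 3

1 → match
2 → no match
3 → match
4 → no match
5 → no match
6 → no match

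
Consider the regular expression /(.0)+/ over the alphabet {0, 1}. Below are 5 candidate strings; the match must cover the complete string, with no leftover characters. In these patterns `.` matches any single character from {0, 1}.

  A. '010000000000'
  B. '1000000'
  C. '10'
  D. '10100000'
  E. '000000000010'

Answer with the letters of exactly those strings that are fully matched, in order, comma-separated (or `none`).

C, D, E

A → no match
B → no match
C → match
D → match
E → match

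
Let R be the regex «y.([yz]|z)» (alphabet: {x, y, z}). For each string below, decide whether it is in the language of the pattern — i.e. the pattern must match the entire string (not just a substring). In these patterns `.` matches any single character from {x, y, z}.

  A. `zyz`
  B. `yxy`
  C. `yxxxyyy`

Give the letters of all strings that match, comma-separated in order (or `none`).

B

A → no match — must start with `y`
B → match
C → no match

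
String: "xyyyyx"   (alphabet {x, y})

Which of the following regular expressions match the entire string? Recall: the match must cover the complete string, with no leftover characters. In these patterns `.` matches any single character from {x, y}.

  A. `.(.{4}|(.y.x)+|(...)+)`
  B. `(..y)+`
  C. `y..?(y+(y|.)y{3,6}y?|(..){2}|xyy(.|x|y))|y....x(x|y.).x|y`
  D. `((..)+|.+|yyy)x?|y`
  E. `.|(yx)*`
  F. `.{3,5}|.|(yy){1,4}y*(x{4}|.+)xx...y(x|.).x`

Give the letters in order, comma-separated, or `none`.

D

A → no match
B → no match — must end with "y"
C → no match — must start with "y"
D → match
E → no match
F → no match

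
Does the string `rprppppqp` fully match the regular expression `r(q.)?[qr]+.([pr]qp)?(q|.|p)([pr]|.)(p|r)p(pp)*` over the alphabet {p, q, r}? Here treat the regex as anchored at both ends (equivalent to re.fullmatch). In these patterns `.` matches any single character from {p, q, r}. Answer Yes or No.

No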